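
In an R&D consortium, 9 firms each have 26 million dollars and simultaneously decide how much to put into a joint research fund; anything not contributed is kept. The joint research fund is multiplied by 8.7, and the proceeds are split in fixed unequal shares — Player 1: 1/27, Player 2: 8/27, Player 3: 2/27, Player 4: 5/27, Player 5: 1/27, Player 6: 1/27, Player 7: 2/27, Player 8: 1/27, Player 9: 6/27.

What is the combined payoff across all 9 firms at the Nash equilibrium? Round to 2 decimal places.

Player j's private return per contributed unit is 8.7 × (j's share). Contributing is weakly dominant for j when that share is at least 1/8.7 = 0.1149, and contributing 0 is dominant otherwise.
The shares above 0.1149 belong to Player 2, Player 4 and Player 9, contributing 26 each; the remaining 6 contribute 0. Total contributed: 78.
The joint research fund pays out 8.7 × 78 = 678.60 in total (split across the unequal shares, but the aggregate is all that matters for the group sum).
The 6 free-riders keep 26 each, adding 156. Group total = 156 + 678.60 = 834.60.

834.60 million dollars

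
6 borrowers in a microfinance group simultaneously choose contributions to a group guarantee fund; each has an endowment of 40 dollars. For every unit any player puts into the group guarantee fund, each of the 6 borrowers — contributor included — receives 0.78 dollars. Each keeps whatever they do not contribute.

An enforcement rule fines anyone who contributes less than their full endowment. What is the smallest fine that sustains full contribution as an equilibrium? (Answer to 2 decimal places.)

Given the others contribute fully, the best deviation is to contribute 0 (any partial contribution still incurs the fine and gives up units whose private return 0.78 is below 1).
Deviating from 40 to 0 saves 40 dollars but forfeits the deviator's share of the drop in the group guarantee fund: 0.78 × 40 = 31.20.
So the deviation gain is 40 − 31.20 = 8.80, and the fine must be at least 8.80 dollars to wipe it out.

8.80 dollars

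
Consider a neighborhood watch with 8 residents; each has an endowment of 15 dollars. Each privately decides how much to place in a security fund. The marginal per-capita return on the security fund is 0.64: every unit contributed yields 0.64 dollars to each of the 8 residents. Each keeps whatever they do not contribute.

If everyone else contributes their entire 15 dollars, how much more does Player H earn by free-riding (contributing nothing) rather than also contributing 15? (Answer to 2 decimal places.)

5.40 dollars

Switching from a contribution of 15 to 0 lets Player H keep an extra 15 dollars, but lowers the security fund by 15, which costs Player H their own share of that drop: 0.64 × 15 = 9.60.
Net gain = 15 − 9.60 = 5.40. The private return per contributed unit (0.64) is below 1, so free-riding is indeed the best response regardless of what the others do.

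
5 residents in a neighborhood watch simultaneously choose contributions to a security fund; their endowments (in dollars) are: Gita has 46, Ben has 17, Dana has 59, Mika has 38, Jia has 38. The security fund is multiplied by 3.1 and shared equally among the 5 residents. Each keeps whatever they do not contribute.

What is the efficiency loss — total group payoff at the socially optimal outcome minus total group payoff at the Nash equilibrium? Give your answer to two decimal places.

The private return per contributed unit is 3.1/5 = 0.6200 < 1 for every player regardless of endowment, so the Nash equilibrium is zero contribution and the group total is Σ E_j = 46 + 17 + 59 + 38 + 38 = 198.
Each contributed unit returns 3.100 to the group, so the social optimum is full contribution by everyone: group total = 3.100 × 198 = 613.80.
Efficiency loss = (3.100 − 1) × 198 = 415.80.

415.80 dollars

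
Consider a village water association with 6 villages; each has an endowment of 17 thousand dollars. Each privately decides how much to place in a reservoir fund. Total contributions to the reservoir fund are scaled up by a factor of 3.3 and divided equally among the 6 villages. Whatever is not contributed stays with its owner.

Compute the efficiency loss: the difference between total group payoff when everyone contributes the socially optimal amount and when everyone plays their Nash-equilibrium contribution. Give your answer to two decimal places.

234.60 thousand dollars

Each contributed unit returns 3.3/6 = 0.5500 to its contributor — below 1 — so contributing 0 is dominant for every player. At the Nash equilibrium everyone keeps their 17, and the group total is 6 × 17 = 102.
Each contributed unit returns 3.300 to the group as a whole (0.5500 to each of 6 players), which exceeds 1, so the social optimum is full contribution: group total = 3.300 × 102 = 336.60.
Efficiency loss = 336.60 − 102 = 234.60.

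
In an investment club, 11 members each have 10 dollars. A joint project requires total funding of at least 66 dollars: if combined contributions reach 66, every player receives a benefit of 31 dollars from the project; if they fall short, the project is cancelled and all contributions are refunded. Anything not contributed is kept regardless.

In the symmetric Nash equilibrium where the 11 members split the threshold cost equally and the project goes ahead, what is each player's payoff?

Equal share of the threshold: 66/11 = 6.
At this profile no one gains by cutting their contribution: any cut drops the total below 66, the project is cancelled, contributions are refunded, and the deviator ends with 10, which is less than 10 − 6 + 31 = 35. Contributing more than 6 just wastes the excess. So contributing exactly 6 is a best response.
Each player's payoff: 10 − 6 + 31 = 35.

35 dollars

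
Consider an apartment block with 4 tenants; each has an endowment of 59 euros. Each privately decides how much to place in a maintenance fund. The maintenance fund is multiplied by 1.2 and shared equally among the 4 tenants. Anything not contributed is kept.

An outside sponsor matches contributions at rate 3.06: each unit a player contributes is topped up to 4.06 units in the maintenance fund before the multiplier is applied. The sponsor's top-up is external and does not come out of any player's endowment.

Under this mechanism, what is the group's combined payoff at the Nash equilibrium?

1149.79 euros

The effective private return per unit is now 1.2 × 4.06 / 4 = 1.2180 > 1, so every player's dominant strategy flips to full contribution.
At the Nash equilibrium everyone contributes 59. Group total payoff = 1.2 × 4.06 × 236 = 1149.79.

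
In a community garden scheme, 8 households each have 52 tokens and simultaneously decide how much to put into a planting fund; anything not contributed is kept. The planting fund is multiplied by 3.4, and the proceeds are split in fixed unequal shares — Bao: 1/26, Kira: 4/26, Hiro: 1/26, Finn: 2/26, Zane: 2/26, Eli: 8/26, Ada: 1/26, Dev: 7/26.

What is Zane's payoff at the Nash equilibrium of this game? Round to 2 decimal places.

Player j's private return per contributed unit is 3.4 × (j's share). Contributing is weakly dominant for j when that share is at least 1/3.4 = 0.2941, and contributing 0 is dominant otherwise.
Only Eli (8/26) clears that bar, contributing 52; the remaining 7 contribute 0. Total contributed: 52.
Zane keeps 52 and receives 3.4 × 52 × 2/26 = 13.60 from the planting fund, for a payoff of 65.60.

65.60 tokens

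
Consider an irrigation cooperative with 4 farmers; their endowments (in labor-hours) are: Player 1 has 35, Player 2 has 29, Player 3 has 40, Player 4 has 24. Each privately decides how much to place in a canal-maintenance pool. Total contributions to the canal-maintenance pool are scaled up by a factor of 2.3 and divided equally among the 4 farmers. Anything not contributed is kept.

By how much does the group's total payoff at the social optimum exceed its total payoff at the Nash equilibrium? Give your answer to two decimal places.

The private return per contributed unit is 2.3/4 = 0.5750 < 1 for every player regardless of endowment, so the Nash equilibrium is zero contribution and the group total is Σ E_j = 35 + 29 + 40 + 24 = 128.
Each contributed unit returns 2.300 to the group, so the social optimum is full contribution by everyone: group total = 2.300 × 128 = 294.40.
Efficiency loss = (2.300 − 1) × 128 = 166.40.

166.40 labor-hours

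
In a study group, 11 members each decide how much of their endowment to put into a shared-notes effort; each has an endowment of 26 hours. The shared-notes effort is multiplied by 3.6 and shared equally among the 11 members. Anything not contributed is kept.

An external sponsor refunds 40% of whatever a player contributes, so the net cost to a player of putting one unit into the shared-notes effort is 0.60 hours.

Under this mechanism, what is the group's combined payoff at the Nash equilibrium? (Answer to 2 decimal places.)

286.00 hours

Even with the mechanism, each unit contributed returns only (3.6/11) / 0.60 = 0.5455 per unit of net cost, so contributing nothing is still dominant.
At the Nash equilibrium no one contributes; group total payoff = 11 × 26 = 286.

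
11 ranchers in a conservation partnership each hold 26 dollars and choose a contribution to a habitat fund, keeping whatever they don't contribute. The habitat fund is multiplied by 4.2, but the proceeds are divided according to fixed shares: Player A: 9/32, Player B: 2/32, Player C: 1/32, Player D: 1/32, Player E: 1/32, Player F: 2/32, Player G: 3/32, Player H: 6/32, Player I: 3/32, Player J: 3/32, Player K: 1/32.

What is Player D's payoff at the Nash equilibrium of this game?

Player j's private return per contributed unit is 4.2 × (j's share). Contributing is weakly dominant for j when that share is at least 1/4.2 = 0.2381, and contributing 0 is dominant otherwise.
Only Player A (9/32) clears that bar, contributing 26; the remaining 10 contribute 0. Total contributed: 26.
Player D keeps 26 and receives 4.2 × 26 × 1/32 = 3.41 from the habitat fund, for a payoff of 29.41.

29.41 dollars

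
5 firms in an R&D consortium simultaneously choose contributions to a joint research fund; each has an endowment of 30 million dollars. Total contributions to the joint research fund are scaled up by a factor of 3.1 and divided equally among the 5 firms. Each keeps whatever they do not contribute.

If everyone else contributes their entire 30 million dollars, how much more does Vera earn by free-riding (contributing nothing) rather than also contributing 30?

Switching from a contribution of 30 to 0 lets Vera keep an extra 30 million dollars, but lowers the joint research fund by 30, which costs Vera their own share of that drop: 3.1/5 × 30 = 18.60.
Net gain = 30 − 18.60 = 11.40. The private return per contributed unit (0.6200) is below 1, so free-riding is indeed the best response regardless of what the others do.

11.40 million dollars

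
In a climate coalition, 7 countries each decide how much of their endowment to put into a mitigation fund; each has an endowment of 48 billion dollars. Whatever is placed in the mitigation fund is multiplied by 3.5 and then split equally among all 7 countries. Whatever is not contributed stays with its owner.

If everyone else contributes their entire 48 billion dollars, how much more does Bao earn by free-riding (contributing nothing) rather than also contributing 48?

24.00 billion dollars

Switching from a contribution of 48 to 0 lets Bao keep an extra 48 billion dollars, but lowers the mitigation fund by 48, which costs Bao their own share of that drop: 3.5/7 × 48 = 24.00.
Net gain = 48 − 24.00 = 24.00. The private return per contributed unit (0.5000) is below 1, so free-riding is indeed the best response regardless of what the others do.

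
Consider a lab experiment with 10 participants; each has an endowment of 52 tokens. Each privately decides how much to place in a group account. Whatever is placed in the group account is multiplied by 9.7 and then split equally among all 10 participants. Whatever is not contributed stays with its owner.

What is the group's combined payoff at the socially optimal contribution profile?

Each contributed unit returns 9.700 to the group as a whole (0.9700 to each of 10 players), which exceeds 1, so the social optimum is full contribution: group total = 9.700 × 520 = 5044.00.

5044.00 tokens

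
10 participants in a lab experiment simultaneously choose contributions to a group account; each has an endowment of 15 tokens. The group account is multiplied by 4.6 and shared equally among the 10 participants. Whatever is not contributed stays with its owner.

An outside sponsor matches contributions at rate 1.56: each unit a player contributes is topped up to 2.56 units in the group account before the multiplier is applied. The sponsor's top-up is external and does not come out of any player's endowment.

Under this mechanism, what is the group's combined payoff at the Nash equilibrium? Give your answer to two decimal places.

With the mechanism, a contributed unit returns 4.6 × 2.56 / 10 = 1.1776 per unit of net cost to the contributor — now above 1 — so contributing fully is weakly dominant for every player.
At the Nash equilibrium everyone contributes 15. Group total payoff = 4.6 × 2.56 × 150 = 1766.40.

1766.40 tokens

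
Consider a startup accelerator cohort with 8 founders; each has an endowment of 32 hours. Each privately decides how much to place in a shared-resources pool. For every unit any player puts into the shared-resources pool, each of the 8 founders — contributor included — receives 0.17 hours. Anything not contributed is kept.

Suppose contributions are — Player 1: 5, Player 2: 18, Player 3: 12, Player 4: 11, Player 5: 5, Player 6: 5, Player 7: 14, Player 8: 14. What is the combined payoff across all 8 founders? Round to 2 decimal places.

Total contributed: 5 + 18 + 12 + 11 + 5 + 5 + 14 + 14 = 84; total kept: 8 × 32 − 84 = 172.
The shared-resources pool pays out 0.17 × 8 × 84 = 114.24 in aggregate.
Group total = 172 + 114.24 = 286.24.

286.24 hours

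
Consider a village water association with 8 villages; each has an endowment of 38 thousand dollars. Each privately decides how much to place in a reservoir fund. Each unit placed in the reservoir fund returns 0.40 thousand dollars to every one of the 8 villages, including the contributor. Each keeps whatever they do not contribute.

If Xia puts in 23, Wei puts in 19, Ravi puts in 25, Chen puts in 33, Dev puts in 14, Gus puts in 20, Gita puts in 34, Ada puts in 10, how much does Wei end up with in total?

90.20 thousand dollars

Total contributed: 23 + 19 + 25 + 33 + 14 + 20 + 34 + 10 = 178.
Each receives 0.40 × 178 = 71.20 from the reservoir fund.
Wei keeps 38 − 19 = 19, so Wei's payoff is 19 + 71.20 = 90.20.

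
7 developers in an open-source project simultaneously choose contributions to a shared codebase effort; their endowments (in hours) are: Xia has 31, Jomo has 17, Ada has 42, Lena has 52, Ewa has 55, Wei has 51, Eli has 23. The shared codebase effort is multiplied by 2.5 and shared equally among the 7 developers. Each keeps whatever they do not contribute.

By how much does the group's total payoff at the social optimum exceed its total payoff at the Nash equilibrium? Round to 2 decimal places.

406.50 hours

The private return per contributed unit is 2.5/7 = 0.3571 < 1 for every player regardless of endowment, so the Nash equilibrium is zero contribution and the group total is Σ E_j = 31 + 17 + 42 + 52 + 55 + 51 + 23 = 271.
Each contributed unit returns 2.500 to the group, so the social optimum is full contribution by everyone: group total = 2.500 × 271 = 677.50.
Efficiency loss = (2.500 − 1) × 271 = 406.50.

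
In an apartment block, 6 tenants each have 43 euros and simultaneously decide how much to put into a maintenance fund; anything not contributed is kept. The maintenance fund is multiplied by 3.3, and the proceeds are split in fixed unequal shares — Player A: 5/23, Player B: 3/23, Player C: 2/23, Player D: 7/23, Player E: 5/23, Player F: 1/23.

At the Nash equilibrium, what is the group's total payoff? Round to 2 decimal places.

356.90 euros

A player with share s gets back 3.3·s per unit contributed, so full contribution is dominant for anyone with s > 1/3.3 = 0.3030 and zero contribution is dominant for anyone below.
Player D alone (share 7/23) is above the threshold, contributing 43; the remaining 5 contribute 0. Total contributed: 43.
The maintenance fund pays out 3.3 × 43 = 141.90 in total (split across the unequal shares, but the aggregate is all that matters for the group sum).
The 5 free-riders keep 43 each, adding 215. Group total = 215 + 141.90 = 356.90.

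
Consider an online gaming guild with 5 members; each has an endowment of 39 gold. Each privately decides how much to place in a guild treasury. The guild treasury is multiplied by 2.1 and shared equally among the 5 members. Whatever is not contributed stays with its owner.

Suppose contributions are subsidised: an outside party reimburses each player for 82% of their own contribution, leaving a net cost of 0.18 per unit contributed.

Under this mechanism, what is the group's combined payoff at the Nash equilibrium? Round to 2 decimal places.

With the mechanism, a contributed unit returns (2.1/5) / 0.18 = 2.3333 per unit of net cost to the contributor — now above 1 — so contributing fully is weakly dominant for every player.
At the Nash equilibrium everyone contributes 39. Group total payoff = 5 × (39 × 0.82 + 2.1 × 39) = 569.40.

569.40 gold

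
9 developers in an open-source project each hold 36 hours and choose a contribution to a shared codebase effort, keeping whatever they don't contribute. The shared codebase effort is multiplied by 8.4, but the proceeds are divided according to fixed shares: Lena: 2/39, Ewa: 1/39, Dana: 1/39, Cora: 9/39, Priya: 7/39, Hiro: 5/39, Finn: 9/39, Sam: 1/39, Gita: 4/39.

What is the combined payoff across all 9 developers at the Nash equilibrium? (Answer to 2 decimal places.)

A player with share s gets back 8.4·s per unit contributed, so full contribution is dominant for anyone with s > 1/8.4 = 0.1190 and zero contribution is dominant for anyone below.
Cora, Priya, Hiro and Finn are above the threshold, contributing 36 each; the remaining 5 contribute 0. Total contributed: 144.
The shared codebase effort pays out 8.4 × 144 = 1209.60 in total (split across the unequal shares, but the aggregate is all that matters for the group sum).
The 5 free-riders keep 36 each, adding 180. Group total = 180 + 1209.60 = 1389.60.

1389.60 hours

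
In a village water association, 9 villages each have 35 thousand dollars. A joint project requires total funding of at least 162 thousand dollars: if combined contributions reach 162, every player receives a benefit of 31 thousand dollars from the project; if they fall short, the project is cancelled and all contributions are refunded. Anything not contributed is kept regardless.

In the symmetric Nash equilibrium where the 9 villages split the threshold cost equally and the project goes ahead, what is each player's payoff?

Equal share of the threshold: 162/9 = 18.
At this profile no one gains by cutting their contribution: any cut drops the total below 162, the project is cancelled, contributions are refunded, and the deviator ends with 35, which is less than 35 − 18 + 31 = 48. Contributing more than 18 just wastes the excess. So contributing exactly 18 is a best response.
Each player's payoff: 35 − 18 + 31 = 48.

48 thousand dollars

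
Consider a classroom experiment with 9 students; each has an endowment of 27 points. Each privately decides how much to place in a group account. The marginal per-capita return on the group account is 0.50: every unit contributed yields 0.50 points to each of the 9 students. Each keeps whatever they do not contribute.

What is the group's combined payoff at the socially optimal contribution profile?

1093.50 points

Each contributed unit returns 4.500 to the group as a whole (0.50 to each of 9 players), which exceeds 1, so the social optimum is full contribution: group total = 4.500 × 243 = 1093.50.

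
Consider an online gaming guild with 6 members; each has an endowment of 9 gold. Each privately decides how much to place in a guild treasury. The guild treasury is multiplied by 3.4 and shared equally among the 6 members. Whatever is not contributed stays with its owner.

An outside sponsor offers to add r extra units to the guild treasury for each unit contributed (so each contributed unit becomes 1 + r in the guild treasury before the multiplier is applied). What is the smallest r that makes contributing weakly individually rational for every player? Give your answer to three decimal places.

0.765

With matching at rate r, one contributed unit becomes (1 + r) in the guild treasury and returns 3.4 × (1 + r) / 6 to the contributor.
Setting this equal to 1: 1 + r = 6/3.4 = 1.7647.
So the minimum matching rate is r = 1.7647 − 1 = 0.765.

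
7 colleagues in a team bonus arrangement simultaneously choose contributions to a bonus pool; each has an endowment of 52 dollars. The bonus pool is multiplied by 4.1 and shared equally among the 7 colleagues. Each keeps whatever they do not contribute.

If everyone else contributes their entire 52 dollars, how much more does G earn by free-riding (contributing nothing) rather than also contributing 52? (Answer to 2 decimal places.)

Switching from a contribution of 52 to 0 lets G keep an extra 52 dollars, but lowers the bonus pool by 52, which costs G their own share of that drop: 4.1/7 × 52 = 30.46.
Net gain = 52 − 30.46 = 21.54. The private return per contributed unit (0.5857) is below 1, so free-riding is indeed the best response regardless of what the others do.

21.54 dollars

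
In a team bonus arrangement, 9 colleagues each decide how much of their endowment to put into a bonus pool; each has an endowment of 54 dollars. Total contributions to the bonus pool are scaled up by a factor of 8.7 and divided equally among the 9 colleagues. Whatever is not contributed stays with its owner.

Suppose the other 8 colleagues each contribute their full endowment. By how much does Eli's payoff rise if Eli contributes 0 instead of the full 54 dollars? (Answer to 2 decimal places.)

Switching from a contribution of 54 to 0 lets Eli keep an extra 54 dollars, but lowers the bonus pool by 54, which costs Eli their own share of that drop: 8.7/9 × 54 = 52.20.
Net gain = 54 − 52.20 = 1.80. The private return per contributed unit (0.9667) is below 1, so free-riding is indeed the best response regardless of what the others do.

1.80 dollars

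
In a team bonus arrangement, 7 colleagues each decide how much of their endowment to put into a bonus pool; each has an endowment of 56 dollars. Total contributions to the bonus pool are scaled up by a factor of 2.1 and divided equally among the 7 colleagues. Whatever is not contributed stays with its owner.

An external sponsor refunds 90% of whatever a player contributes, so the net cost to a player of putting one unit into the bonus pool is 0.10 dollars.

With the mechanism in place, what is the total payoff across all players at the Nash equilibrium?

The effective private return per unit is now (2.1/7) / 0.10 = 3.0000 > 1, so every player's dominant strategy flips to full contribution.
At the Nash equilibrium everyone contributes 56. Group total payoff = 7 × (56 × 0.90 + 2.1 × 56) = 1176.00.

1176.00 dollars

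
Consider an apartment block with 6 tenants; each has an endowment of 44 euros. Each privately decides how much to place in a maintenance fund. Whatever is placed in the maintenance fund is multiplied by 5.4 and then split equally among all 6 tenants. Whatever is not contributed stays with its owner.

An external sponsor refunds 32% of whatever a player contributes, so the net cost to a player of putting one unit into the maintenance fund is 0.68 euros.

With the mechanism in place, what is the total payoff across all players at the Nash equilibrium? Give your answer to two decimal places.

With the mechanism, a contributed unit returns (5.4/6) / 0.68 = 1.3235 per unit of net cost to the contributor — now above 1 — so contributing fully is weakly dominant for every player.
At the Nash equilibrium everyone contributes 44. Group total payoff = 6 × (44 × 0.32 + 5.4 × 44) = 1510.08.

1510.08 euros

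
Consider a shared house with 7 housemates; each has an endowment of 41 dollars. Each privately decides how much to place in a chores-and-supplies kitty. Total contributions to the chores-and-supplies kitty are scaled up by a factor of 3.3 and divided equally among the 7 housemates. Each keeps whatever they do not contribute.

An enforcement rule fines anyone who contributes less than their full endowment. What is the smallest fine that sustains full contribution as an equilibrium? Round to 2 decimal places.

Given the others contribute fully, the best deviation is to contribute 0 (any partial contribution still incurs the fine and gives up units whose private return 0.4714 is below 1).
Deviating from 41 to 0 saves 41 dollars but forfeits the deviator's share of the drop in the chores-and-supplies kitty: 3.3/7 × 41 = 19.33.
So the deviation gain is 41 − 19.33 = 21.67, and the fine must be at least 21.67 dollars to wipe it out.

21.67 dollars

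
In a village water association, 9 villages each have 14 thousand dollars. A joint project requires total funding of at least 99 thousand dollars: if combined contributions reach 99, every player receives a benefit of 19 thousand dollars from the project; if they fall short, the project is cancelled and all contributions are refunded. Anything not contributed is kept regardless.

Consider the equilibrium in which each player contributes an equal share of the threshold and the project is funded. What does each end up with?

Equal share of the threshold: 99/9 = 11.
At this profile no one gains by cutting their contribution: any cut drops the total below 99, the project is cancelled, contributions are refunded, and the deviator ends with 14, which is less than 14 − 11 + 19 = 22. Contributing more than 11 just wastes the excess. So contributing exactly 11 is a best response.
Each player's payoff: 14 − 11 + 19 = 22.

22 thousand dollars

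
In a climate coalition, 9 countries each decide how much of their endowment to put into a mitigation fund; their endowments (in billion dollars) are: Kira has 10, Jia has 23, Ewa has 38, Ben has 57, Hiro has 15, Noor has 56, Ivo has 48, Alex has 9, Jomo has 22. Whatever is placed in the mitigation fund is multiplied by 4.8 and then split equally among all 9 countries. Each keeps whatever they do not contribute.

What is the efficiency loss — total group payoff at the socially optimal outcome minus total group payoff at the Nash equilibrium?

The private return per contributed unit is 4.8/9 = 0.5333 < 1 for every player regardless of endowment, so the Nash equilibrium is zero contribution and the group total is Σ E_j = 10 + 23 + 38 + 57 + 15 + 56 + 48 + 9 + 22 = 278.
Each contributed unit returns 4.800 to the group, so the social optimum is full contribution by everyone: group total = 4.800 × 278 = 1334.40.
Efficiency loss = (4.800 − 1) × 278 = 1056.40.

1056.40 billion dollars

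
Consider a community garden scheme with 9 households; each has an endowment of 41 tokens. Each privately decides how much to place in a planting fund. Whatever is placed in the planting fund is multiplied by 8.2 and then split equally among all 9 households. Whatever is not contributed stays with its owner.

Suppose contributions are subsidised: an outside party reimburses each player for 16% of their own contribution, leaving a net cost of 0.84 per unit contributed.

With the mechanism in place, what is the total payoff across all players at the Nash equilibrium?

3084.84 tokens

The effective private return per unit is now (8.2/9) / 0.84 = 1.0847 > 1, so every player's dominant strategy flips to full contribution.
So the Nash equilibrium is full contribution by all 9; the group earns 9 × (41 × 0.16 + 8.2 × 41) = 3084.84.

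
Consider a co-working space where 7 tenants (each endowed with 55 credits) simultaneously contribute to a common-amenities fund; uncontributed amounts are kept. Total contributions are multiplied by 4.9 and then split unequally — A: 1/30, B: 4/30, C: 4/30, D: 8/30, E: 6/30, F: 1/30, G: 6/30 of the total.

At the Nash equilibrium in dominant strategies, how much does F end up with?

Each unit j contributes comes back to j as 4.9 × (j's share), so j prefers to contribute only if that share exceeds 1/4.9 = 0.2041; otherwise keeping the unit dominates.
D alone (share 8/30) is above the threshold, contributing 55; the remaining 6 contribute 0. Total contributed: 55.
F keeps 55 and receives 4.9 × 55 × 1/30 = 8.98 from the common-amenities fund, for a payoff of 63.98.

63.98 credits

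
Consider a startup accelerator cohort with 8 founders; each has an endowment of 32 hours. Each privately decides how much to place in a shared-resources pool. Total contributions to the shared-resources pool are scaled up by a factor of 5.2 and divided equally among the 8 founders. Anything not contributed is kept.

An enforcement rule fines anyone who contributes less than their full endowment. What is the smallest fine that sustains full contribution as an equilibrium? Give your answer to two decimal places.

11.20 hours

Given the others contribute fully, the best deviation is to contribute 0 (any partial contribution still incurs the fine and gives up units whose private return 0.6500 is below 1).
Deviating from 32 to 0 saves 32 hours but forfeits the deviator's share of the drop in the shared-resources pool: 5.2/8 × 32 = 20.80.
So the deviation gain is 32 − 20.80 = 11.20, and the fine must be at least 11.20 hours to wipe it out.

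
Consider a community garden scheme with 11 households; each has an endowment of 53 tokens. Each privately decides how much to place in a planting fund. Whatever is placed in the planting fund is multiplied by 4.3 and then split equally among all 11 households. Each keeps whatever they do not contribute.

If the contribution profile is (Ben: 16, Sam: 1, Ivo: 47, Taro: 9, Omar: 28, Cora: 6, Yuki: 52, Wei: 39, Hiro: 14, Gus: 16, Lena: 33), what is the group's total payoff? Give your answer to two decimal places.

Total contributed: 16 + 1 + 47 + 9 + 28 + 6 + 52 + 39 + 14 + 16 + 33 = 261; total kept: 11 × 53 − 261 = 322.
The planting fund pays out 4.3 × 261 = 1122.30 in aggregate.
Group total = 322 + 1122.30 = 1444.30.

1444.30 tokens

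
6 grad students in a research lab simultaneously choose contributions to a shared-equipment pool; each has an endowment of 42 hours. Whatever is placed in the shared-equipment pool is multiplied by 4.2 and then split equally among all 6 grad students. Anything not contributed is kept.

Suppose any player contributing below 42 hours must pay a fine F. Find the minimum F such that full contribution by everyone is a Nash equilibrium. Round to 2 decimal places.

12.60 hours

Given the others contribute fully, the best deviation is to contribute 0 (any partial contribution still incurs the fine and gives up units whose private return 0.7000 is below 1).
Deviating from 42 to 0 saves 42 hours but forfeits the deviator's share of the drop in the shared-equipment pool: 4.2/6 × 42 = 29.40.
So the deviation gain is 42 − 29.40 = 12.60, and the fine must be at least 12.60 hours to wipe it out.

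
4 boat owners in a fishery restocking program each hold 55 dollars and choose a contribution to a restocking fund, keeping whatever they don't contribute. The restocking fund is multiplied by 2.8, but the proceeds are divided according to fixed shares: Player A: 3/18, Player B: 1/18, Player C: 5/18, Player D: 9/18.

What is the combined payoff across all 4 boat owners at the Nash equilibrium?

Each unit j contributes comes back to j as 2.8 × (j's share), so j prefers to contribute only if that share exceeds 1/2.8 = 0.3571; otherwise keeping the unit dominates.
Player D alone (share 9/18) is above the threshold, contributing 55; the remaining 3 contribute 0. Total contributed: 55.
The restocking fund pays out 2.8 × 55 = 154.00 in total (split across the unequal shares, but the aggregate is all that matters for the group sum).
The 3 free-riders keep 55 each, adding 165. Group total = 165 + 154.00 = 319.00.

319.00 dollars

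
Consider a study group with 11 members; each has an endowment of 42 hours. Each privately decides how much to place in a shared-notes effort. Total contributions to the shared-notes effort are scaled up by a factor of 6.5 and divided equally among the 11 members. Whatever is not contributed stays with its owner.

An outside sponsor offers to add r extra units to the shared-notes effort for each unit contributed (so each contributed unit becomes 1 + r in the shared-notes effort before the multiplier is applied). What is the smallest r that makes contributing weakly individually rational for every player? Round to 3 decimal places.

0.692

With matching at rate r, one contributed unit becomes (1 + r) in the shared-notes effort and returns 6.5 × (1 + r) / 11 to the contributor.
Setting this equal to 1: 1 + r = 11/6.5 = 1.6923.
So the minimum matching rate is r = 1.6923 − 1 = 0.692.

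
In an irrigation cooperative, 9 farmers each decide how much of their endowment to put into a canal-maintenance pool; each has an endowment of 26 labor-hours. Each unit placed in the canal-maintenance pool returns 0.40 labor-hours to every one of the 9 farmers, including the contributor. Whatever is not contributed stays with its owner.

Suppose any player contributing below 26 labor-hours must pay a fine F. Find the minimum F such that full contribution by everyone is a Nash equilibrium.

15.60 labor-hours

Given the others contribute fully, the best deviation is to contribute 0 (any partial contribution still incurs the fine and gives up units whose private return 0.40 is below 1).
Deviating from 26 to 0 saves 26 labor-hours but forfeits the deviator's share of the drop in the canal-maintenance pool: 0.40 × 26 = 10.40.
So the deviation gain is 26 − 10.40 = 15.60, and the fine must be at least 15.60 labor-hours to wipe it out.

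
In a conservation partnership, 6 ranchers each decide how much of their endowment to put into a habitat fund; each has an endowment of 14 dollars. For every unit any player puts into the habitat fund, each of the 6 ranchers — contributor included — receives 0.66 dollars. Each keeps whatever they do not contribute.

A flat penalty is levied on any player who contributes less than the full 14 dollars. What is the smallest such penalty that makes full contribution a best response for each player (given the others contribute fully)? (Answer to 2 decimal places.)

Given the others contribute fully, the best deviation is to contribute 0 (any partial contribution still incurs the fine and gives up units whose private return 0.66 is below 1).
Deviating from 14 to 0 saves 14 dollars but forfeits the deviator's share of the drop in the habitat fund: 0.66 × 14 = 9.24.
So the deviation gain is 14 − 9.24 = 4.76, and the fine must be at least 4.76 dollars to wipe it out.

4.76 dollars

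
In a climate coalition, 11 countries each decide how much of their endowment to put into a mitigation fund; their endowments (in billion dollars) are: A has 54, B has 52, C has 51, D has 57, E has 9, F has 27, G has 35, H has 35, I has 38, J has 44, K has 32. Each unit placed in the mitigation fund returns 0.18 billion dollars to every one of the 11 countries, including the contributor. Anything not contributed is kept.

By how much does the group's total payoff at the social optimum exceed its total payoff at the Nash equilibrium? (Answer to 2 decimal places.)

The private return per contributed unit is 0.18 < 1 for everyone, so the Nash equilibrium is zero contribution and the group total is Σ E_j = 54 + 52 + 51 + 57 + 9 + 27 + 35 + 35 + 38 + 44 + 32 = 434.
Each contributed unit returns 1.980 to the group, so the social optimum is full contribution by everyone: group total = 1.980 × 434 = 859.32.
Efficiency loss = (1.980 − 1) × 434 = 425.32.

425.32 billion dollars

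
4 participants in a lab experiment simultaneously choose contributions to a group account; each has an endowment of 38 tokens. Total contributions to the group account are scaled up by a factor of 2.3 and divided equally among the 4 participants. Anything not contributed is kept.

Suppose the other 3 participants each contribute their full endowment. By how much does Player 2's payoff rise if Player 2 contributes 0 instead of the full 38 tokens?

16.15 tokens

Switching from a contribution of 38 to 0 lets Player 2 keep an extra 38 tokens, but lowers the group account by 38, which costs Player 2 their own share of that drop: 2.3/4 × 38 = 21.85.
Net gain = 38 − 21.85 = 16.15. The private return per contributed unit (0.5750) is below 1, so free-riding is indeed the best response regardless of what the others do.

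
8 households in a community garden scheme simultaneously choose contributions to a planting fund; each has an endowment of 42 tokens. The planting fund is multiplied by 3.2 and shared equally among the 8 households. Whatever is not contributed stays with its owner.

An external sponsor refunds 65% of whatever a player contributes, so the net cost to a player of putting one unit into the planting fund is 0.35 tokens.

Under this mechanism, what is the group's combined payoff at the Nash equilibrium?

1293.60 tokens

With the mechanism, a contributed unit returns (3.2/8) / 0.35 = 1.1429 per unit of net cost to the contributor — now above 1 — so contributing fully is weakly dominant for every player.
At the Nash equilibrium everyone contributes 42. Group total payoff = 8 × (42 × 0.65 + 3.2 × 42) = 1293.60.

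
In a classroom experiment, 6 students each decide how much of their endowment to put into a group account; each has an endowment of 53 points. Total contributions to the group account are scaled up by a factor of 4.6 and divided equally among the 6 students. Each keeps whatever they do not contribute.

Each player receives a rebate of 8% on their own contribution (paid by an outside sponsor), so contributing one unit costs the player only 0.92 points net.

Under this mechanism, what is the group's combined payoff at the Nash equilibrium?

Even with the mechanism, each unit contributed returns only (4.6/6) / 0.92 = 0.8333 per unit of net cost, so contributing nothing is still dominant.
Everyone keeps their endowment and the group total is 6 × 53 = 318.

318.00 points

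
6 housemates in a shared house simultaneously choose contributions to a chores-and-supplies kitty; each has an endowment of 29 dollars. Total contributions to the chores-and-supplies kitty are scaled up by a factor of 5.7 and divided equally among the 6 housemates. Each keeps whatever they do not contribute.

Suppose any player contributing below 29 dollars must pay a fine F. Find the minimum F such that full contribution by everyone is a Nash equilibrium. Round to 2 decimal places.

1.45 dollars

Given the others contribute fully, the best deviation is to contribute 0 (any partial contribution still incurs the fine and gives up units whose private return 0.9500 is below 1).
Deviating from 29 to 0 saves 29 dollars but forfeits the deviator's share of the drop in the chores-and-supplies kitty: 5.7/6 × 29 = 27.55.
So the deviation gain is 29 − 27.55 = 1.45, and the fine must be at least 1.45 dollars to wipe it out.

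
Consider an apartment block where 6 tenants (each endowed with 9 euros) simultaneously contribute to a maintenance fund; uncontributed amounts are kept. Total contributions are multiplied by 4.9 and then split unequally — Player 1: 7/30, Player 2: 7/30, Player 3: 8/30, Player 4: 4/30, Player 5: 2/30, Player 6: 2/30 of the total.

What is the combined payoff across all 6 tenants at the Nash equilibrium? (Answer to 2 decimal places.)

159.30 euros

Player j's private return per contributed unit is 4.9 × (j's share). Contributing is weakly dominant for j when that share is at least 1/4.9 = 0.2041, and contributing 0 is dominant otherwise.
Player 1, Player 2 and Player 3 clear that bar, contributing 9 each; the remaining 3 contribute 0. Total contributed: 27.
The maintenance fund pays out 4.9 × 27 = 132.30 in total (split across the unequal shares, but the aggregate is all that matters for the group sum).
The 3 free-riders keep 9 each, adding 27. Group total = 27 + 132.30 = 159.30.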